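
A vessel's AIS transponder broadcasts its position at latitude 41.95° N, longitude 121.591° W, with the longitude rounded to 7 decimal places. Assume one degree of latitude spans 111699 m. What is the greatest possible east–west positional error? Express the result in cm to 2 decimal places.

Rounding to 7 decimal places leaves the longitude within ±5e-08° of the true value.
One degree of longitude at 41.95° is 111699 × cos 41.95° ≈ 111699 × 0.7437 = 83073.7 m.
Maximum E–W displacement: 5e-08 × 83073.7 = 0.00415369 m.
That is 0.00415369 m = 0.41537 cm.

0.42 cm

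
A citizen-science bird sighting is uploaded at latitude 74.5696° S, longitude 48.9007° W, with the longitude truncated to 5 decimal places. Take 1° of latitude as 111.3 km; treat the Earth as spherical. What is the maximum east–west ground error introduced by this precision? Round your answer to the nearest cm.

30 cm

Truncating at 5 decimal places can drop up to a full unit in the last place, so the longitude may be off by as much as 1e-05°.
Parallels shrink by cos φ, so at 74.5696° a degree of longitude is 111300 × 0.2661 ≈ 29613.3 m.
East–west error: 1e-05° × 29613.3 m/° ≈ 0.296133 m.
That is 0.296133 m = 29.613 cm.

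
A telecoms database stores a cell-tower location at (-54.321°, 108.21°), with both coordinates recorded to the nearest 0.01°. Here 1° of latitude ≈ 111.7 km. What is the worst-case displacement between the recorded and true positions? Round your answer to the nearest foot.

Rounding to 2 decimal places leaves each coordinate within ±0.005° of the true value.
North–south component: 0.005° × 111700 = 558.5 m.
Longitude error → 0.005 × 111700 × cos 54.321° = 0.005 × 111700 × 0.5832 ≈ 325.742 m.
Combining orthogonally: (558.5² + 325.742²)^½ ≈ 646.552 m.
In feet: 646.552 m ÷ 0.3048 ≈ 2121.2 ft.

2121 feet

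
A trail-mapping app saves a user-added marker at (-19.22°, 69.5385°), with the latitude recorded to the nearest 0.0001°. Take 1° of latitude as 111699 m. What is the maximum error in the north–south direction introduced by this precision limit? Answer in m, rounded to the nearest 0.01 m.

Rounding to 4 decimal places leaves the latitude within ±5e-05° of the true value.
So the N–S error is at most 5e-05 × 111699 = 5.58495 m.

5.58 m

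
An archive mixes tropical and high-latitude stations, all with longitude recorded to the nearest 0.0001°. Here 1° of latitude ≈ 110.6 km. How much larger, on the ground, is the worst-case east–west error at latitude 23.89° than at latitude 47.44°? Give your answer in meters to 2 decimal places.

1.32 meters

Rounding to 4 decimal places leaves the longitude within ±5e-05° of the true value.
Error at 23.89° = 5e-05° × 110600 × cos 23.89° ≈ 5.53 × 0.9143 = 5.0562 m.
At 47.44°: 5e-05° × 110600 × cos 47.44° = 5e-05 × 110600 × 0.6764 ≈ 3.7403 m.
So the lower-latitude error exceeds the higher by 5.0562 − 3.7403 = 1.3159 m.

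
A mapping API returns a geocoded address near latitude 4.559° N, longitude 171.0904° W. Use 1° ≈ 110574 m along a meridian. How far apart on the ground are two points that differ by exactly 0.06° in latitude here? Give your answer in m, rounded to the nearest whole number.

6634 m

Along a meridian 0.06° is 0.06 × 110574 = 6634.44 m.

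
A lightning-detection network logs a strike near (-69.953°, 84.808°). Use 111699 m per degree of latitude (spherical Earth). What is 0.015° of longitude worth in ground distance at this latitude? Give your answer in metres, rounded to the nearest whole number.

At 69.953° a degree of longitude is 111699 × cos 69.953° ≈ 38289.4 m, so 0.015° corresponds to 574.341 m.

574 metres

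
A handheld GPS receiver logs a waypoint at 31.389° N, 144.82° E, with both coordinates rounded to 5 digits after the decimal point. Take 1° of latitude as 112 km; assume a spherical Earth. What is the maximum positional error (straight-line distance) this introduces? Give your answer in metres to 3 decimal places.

Rounding to 5 decimal places leaves each coordinate within ±5e-06° of the true value.
N–S: 5e-06° × 112000 m/° = 0.56 m.
East–west component at 31.389°: 5e-06° × 112000 × cos 31.389° ≈ 5e-06 × 95608.9 ≈ 0.478044 m.
Combining orthogonally: (0.56² + 0.478044²)^½ ≈ 0.736292 m.

0.736 metres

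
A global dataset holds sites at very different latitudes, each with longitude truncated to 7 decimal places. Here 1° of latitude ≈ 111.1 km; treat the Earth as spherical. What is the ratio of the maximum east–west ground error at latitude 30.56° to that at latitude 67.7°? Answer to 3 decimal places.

2.269

Truncating at 7 decimal places can drop up to a full unit in the last place, so the longitude may be off by as much as 1e-07°.
Error at 30.56° = 1e-07° × 111100 × cos 30.56° ≈ 0.01111 × 0.8611 = 0.0095668 m.
At 67.7°: 1e-07° × 111100 × cos 67.7° = 1e-07 × 111100 × 0.3795 ≈ 0.0042158 m.
Ratio: 0.0095668 / 0.0042158 = cos 30.56° / cos 67.7° ≈ 2.2693.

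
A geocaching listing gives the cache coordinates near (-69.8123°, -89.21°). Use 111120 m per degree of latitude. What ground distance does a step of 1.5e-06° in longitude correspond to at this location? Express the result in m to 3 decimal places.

0.058 m

One degree of longitude here spans 111120 × cos 69.8123° = 111120 × 0.3451 ≈ 38347.1 m; 1.5e-06° of that is 0.0575207 m.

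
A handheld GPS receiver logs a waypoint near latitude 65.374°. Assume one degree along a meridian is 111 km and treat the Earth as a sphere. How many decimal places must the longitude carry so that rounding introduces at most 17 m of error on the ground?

4

At 65.374° one degree of longitude covers 111000 × cos 65.374° ≈ 111000 × 0.4167 ≈ 46253 m.
With N decimal places the half-ulp bound is 0.5·10⁻ᴺ°, or 0.5·10⁻ᴺ × 46253 m on the ground.
Need 0.5 × 46253 × 10⁻ᴺ ≤ 17 → 10⁻ᴺ ≤ 7.351e-04, so N ≥ 3.13.
At 3 places the error can reach 23.1 m, but 4 places keeps it to 2.31 m.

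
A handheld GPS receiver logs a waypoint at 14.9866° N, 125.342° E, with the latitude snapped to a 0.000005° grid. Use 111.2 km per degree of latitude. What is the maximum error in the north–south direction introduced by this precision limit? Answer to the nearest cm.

With a 0.000005° grid the true value lies within half a step, ±0.000005°/2 = ±2.5e-06°, of the stored one.
Along the meridian that is 2.5e-06° × 111200 m/° = 0.278 m.
That is 0.278 m = 27.8 cm.

28 cm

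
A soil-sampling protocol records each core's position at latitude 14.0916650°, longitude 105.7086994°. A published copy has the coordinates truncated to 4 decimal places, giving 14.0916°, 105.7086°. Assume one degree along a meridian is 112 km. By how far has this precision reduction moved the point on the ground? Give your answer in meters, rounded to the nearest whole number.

Δlat = 14.0916650 − 14.0916 = +0.0000650°; Δlon = 105.7086994 − 105.7086 = +0.0000994°.
N–S: 0.0000650° × 112000 m/° = 7.28 m.
E–W at 14.0916°: 0.0000994° × 112000 × cos 14.0916° = 0.0000994 × 112000 × 0.9699 ≈ 10.7978 m.
Hypotenuse of the two orthogonal shifts: √(7.28² + 10.7978²) = 13.0227 m.

13 meters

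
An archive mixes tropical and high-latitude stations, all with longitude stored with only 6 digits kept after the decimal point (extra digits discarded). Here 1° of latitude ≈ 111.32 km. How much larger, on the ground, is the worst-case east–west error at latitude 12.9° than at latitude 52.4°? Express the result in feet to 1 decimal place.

0.1 feet

Truncating at 6 decimal places can drop up to a full unit in the last place, so the longitude may be off by as much as 1e-06°.
Error at 12.9° = 1e-06° × 111320 × cos 12.9° ≈ 0.11132 × 0.9748 = 0.10851 m.
At 52.4°: 1e-06° × 111320 × cos 52.4° = 1e-06 × 111320 × 0.6101 ≈ 0.067921 m.
So the lower-latitude error exceeds the higher by 0.10851 − 0.067921 = 0.040589 m.
In feet: 0.0405891 m ÷ 0.3048 ≈ 0.13317 ft.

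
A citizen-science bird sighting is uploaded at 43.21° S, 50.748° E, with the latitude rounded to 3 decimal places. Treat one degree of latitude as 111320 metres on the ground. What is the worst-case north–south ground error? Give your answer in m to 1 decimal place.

55.7 m

Rounding to 3 decimal places leaves the latitude within ±0.0005° of the true value.
North–south distance: 0.0005° × 111320 m/° = 55.66 m.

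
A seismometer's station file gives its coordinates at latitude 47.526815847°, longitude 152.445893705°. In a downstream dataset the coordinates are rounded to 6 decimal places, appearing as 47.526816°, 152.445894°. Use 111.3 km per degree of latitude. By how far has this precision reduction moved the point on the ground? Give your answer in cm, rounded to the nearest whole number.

Δlat = 47.526815847 − 47.526816 = -0.000000153°; Δlon = 152.445893705 − 152.445894 = -0.000000295°.
North–south shift: -0.000000153 × 111300 = -0.0170289 m.
E–W at 47.5268°: -0.000000295° × 111300 × cos 47.5268° = -0.000000295 × 111300 × 0.6752 ≈ -0.0221707 m.
Combined displacement = (0.0170289² + 0.0221707²)^½ ≈ 0.0279557 m.
That is 0.0279557 m = 2.7956 cm.

3 cm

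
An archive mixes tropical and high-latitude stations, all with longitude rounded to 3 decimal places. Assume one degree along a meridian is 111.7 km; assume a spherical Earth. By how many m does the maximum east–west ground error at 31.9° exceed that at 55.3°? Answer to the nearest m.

Rounding to 3 decimal places leaves the longitude within ±0.0005° of the true value.
At 31.9°: 0.0005° × 111700 × cos 31.9° = 0.0005 × 111700 × 0.8490 ≈ 47.415 m.
Error at 55.3° = 0.0005° × 111700 × cos 55.3° ≈ 55.85 × 0.5693 = 31.794 m.
So the lower-latitude error exceeds the higher by 47.415 − 31.794 = 15.621 m.

16 m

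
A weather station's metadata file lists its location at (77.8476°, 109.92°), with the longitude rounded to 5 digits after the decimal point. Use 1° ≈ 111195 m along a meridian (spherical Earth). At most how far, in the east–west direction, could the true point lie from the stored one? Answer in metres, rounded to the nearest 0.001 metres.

Rounding to 5 decimal places leaves the longitude within ±5e-06° of the true value.
One degree of longitude at 77.8476° is 111195 × cos 77.8476° ≈ 111195 × 0.2105 = 23408 m.
East–west error: 5e-06° × 23408 m/° ≈ 0.11704 m.

0.117 metres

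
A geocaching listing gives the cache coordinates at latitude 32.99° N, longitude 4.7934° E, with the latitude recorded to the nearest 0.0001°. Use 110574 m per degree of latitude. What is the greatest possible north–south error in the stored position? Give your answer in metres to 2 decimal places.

Rounding to 4 decimal places leaves the latitude within ±5e-05° of the true value.
Along the meridian that is 5e-05° × 110574 m/° = 5.5287 m.

5.53 metres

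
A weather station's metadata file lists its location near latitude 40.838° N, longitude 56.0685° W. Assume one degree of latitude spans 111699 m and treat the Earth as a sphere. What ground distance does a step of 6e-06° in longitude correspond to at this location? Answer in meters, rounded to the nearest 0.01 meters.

One degree of longitude here spans 111699 × cos 40.838° = 111699 × 0.7566 ≈ 84507.2 m; 6e-06° of that is 0.507043 m.

0.51 meters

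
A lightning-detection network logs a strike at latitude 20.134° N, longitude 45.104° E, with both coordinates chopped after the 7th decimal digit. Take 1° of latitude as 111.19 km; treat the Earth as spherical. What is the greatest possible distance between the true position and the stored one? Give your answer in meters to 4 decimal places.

0.0153 meters

Truncating at 7 decimal places can drop up to a full unit in the last place, so each coordinate may be off by as much as 1e-07°.
North–south component: 1e-07° × 111190 = 0.011119 m.
E–W at 20.134°: 1e-07° × 111190 × cos 20.134° = 1e-07 × 111190 × 0.9389 ≈ 0.0104395 m.
The two errors are perpendicular, so the maximum displacement is √(0.011119² + 0.0104395²) ≈ 0.0152517 m.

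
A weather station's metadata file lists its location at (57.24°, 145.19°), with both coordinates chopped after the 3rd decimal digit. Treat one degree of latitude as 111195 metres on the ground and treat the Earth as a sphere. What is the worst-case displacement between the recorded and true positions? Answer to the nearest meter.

Truncating at 3 decimal places can drop up to a full unit in the last place, so each coordinate may be off by as much as 0.001°.
N–S: 0.001° × 111195 m/° = 111.195 m.
E–W at 57.24°: 0.001° × 111195 × cos 57.24° = 0.001 × 111195 × 0.5411 ≈ 60.17 m.
The two errors are perpendicular, so the maximum displacement is √(111.195² + 60.17²) ≈ 126.431 m.

126 meters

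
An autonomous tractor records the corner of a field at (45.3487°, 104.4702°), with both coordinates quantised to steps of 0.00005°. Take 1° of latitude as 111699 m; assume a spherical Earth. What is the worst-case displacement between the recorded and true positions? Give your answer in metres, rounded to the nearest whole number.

3 metres

With a 0.00005° grid the true value lies within half a step, ±0.00005°/2 = ±2.5e-05°, of the stored one.
N–S: 2.5e-05° × 111699 m/° = 2.79248 m.
East–west component at 45.3487°: 2.5e-05° × 111699 × cos 45.3487° ≈ 2.5e-05 × 78501 ≈ 1.96252 m.
The two errors are perpendicular, so the maximum displacement is √(2.79248² + 1.96252²) ≈ 3.41312 m.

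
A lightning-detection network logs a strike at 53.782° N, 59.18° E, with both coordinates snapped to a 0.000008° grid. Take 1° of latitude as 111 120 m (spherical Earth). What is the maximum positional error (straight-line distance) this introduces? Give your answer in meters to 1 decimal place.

0.5 meters

With a 0.000008° grid the true value lies within half a step, ±0.000008°/2 = ±4e-06°, of the stored one.
Latitude error → 4e-06 × 111120 = 0.44448 m along the meridian.
East–west component at 53.782°: 4e-06° × 111120 × cos 53.782° ≈ 4e-06 × 65656.3 ≈ 0.262625 m.
The two errors are perpendicular, so the maximum displacement is √(0.44448² + 0.262625²) ≈ 0.51627 m.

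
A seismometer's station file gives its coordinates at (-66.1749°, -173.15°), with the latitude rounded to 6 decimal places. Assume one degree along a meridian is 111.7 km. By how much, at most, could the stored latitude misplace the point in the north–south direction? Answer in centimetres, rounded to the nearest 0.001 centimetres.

5.585 centimetres

Rounding to 6 decimal places leaves the latitude within ±5e-07° of the true value.
Along the meridian that is 5e-07° × 111700 m/° = 0.05585 m.
That is 0.05585 m = 5.585 cm.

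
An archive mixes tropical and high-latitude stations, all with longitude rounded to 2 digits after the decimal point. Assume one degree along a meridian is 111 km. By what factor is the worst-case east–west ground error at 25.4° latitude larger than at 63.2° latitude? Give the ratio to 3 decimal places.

2.004

Rounding to 2 decimal places leaves the longitude within ±0.005° of the true value.
Error at 25.4° = 0.005° × 111000 × cos 25.4° ≈ 555 × 0.9033 = 501.35 m.
Error at 63.2° = 0.005° × 111000 × cos 63.2° ≈ 555 × 0.4509 = 250.24 m.
The ratio reduces to cos 25.4° / cos 63.2° = 0.9033/0.4509 ≈ 2.0035.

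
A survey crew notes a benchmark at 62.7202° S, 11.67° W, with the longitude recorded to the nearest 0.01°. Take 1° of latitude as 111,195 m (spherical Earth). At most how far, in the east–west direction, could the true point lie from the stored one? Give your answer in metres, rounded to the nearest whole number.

255 metres

Rounding to 2 decimal places leaves the longitude within ±0.005° of the true value.
One degree of longitude at 62.7202° is 111195 × cos 62.7202° ≈ 111195 × 0.4583 = 50964.7 m.
So at most 0.005° × 50964.7 ≈ 254.823 m east–west.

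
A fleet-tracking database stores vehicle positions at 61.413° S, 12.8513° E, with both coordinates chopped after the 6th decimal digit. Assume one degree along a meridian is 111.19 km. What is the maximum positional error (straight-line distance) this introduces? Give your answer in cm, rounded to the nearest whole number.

Truncating at 6 decimal places can drop up to a full unit in the last place, so each coordinate may be off by as much as 1e-06°.
North–south component: 1e-06° × 111190 = 0.11119 m.
E–W at 61.413°: 1e-06° × 111190 × cos 61.413° = 1e-06 × 111190 × 0.4785 ≈ 0.0532036 m.
The two errors are perpendicular, so the maximum displacement is √(0.11119² + 0.0532036²) ≈ 0.123263 m.
That is 0.123263 m = 12.326 cm.

12 cm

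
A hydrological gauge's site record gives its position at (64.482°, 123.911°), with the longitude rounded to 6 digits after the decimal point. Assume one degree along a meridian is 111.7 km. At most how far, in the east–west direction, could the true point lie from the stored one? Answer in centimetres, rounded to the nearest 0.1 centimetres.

2.4 centimetres

Rounding to 6 decimal places leaves the longitude within ±5e-07° of the true value.
One degree of longitude at 64.482° is 111700 × cos 64.482° ≈ 111700 × 0.4308 = 48119.8 m.
Maximum E–W displacement: 5e-07 × 48119.8 = 0.0240599 m.
That is 0.0240599 m = 2.406 cm.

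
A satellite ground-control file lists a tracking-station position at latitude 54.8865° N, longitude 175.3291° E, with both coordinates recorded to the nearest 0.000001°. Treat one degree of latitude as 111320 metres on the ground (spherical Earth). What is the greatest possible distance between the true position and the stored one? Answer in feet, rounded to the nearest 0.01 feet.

Rounding to 6 decimal places leaves each coordinate within ±5e-07° of the true value.
Latitude error → 5e-07 × 111320 = 0.05566 m along the meridian.
Longitude error → 5e-07 × 111320 × cos 54.8865° = 5e-07 × 111320 × 0.5752 ≈ 0.0320155 m.
The two errors are perpendicular, so the maximum displacement is √(0.05566² + 0.0320155²) ≈ 0.0642108 m.
Converting: 0.0642108 m × 3.2808 ft/m ≈ 0.21067 ft.

0.21 feet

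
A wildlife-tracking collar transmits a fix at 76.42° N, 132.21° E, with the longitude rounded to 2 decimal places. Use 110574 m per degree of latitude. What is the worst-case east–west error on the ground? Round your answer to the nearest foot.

Rounding to 2 decimal places leaves the longitude within ±0.005° of the true value.
Parallels shrink by cos φ, so at 76.42° a degree of longitude is 110574 × 0.2348 ≈ 25963.1 m.
East–west error: 0.005° × 25963.1 m/° ≈ 129.815 m.
In feet: 129.815 m ÷ 0.3048 ≈ 425.9 ft.

426 feet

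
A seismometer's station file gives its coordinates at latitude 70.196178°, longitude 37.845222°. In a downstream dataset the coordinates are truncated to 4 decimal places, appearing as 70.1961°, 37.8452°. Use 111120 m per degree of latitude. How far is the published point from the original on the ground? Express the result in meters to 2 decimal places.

8.71 meters

The latitude changed by +0.000078° and the longitude by +0.000022°.
N–S: 0.000078° × 111120 m/° = 8.66736 m.
East–west at this latitude: 0.000022° × 111120 × cos 70.1961° ≈ 0.000022 × 37647.7 = 0.828249 m.
Combined displacement = (8.66736² + 0.828249²)^½ ≈ 8.70684 m.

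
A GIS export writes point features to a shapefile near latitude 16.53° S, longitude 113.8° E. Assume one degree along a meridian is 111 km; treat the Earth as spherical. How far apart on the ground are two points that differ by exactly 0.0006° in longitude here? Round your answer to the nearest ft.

209 ft

At 16.53° a degree of longitude is 111000 × cos 16.53° ≈ 106412 m, so 0.0006° corresponds to 63.8475 m.
In feet: 63.8475 m ÷ 0.3048 ≈ 209.47 ft.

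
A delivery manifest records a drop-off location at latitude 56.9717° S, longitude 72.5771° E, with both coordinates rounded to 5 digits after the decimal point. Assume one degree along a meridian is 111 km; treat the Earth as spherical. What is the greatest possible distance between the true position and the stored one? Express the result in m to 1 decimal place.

0.6 m

Rounding to 5 decimal places leaves each coordinate within ±5e-06° of the true value.
N–S: 5e-06° × 111000 m/° = 0.555 m.
East–west component at 56.9717°: 5e-06° × 111000 × cos 56.9717° ≈ 5e-06 × 60500.9 ≈ 0.302505 m.
Worst case both components are at the extreme and orthogonal: √(0.555² + 0.302505²) ≈ 0.632087 m.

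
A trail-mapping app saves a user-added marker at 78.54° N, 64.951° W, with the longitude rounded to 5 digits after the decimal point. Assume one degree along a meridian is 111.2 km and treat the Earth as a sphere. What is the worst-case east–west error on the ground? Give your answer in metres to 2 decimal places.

Rounding to 5 decimal places leaves the longitude within ±5e-06° of the true value.
One degree of longitude at 78.54° is 111200 × cos 78.54° ≈ 111200 × 0.1987 = 22093.6 m.
So at most 5e-06° × 22093.6 ≈ 0.110468 m east–west.

0.11 metres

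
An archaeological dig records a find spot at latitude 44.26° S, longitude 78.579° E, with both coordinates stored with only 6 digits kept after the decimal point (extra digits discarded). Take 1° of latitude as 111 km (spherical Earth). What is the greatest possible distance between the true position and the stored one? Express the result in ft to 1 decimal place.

0.4 ft

Truncating at 6 decimal places can drop up to a full unit in the last place, so each coordinate may be off by as much as 1e-06°.
Latitude error → 1e-06 × 111000 = 0.111 m along the meridian.
E–W at 44.26°: 1e-06° × 111000 × cos 44.26° = 1e-06 × 111000 × 0.7162 ≈ 0.079496 m.
Worst case both components are at the extreme and orthogonal: √(0.111² + 0.079496²) ≈ 0.136531 m.
Converting: 0.136531 m × 3.2808 ft/m ≈ 0.44794 ft.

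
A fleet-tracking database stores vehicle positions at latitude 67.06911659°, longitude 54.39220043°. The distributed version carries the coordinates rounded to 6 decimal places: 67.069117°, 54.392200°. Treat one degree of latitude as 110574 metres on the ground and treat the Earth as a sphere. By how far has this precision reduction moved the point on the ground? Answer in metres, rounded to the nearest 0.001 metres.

0.049 metres

The latitude changed by -0.00000041° and the longitude by +0.00000043°.
N–S: -0.00000041° × 110574 m/° = -0.0453353 m.
East–west at this latitude: 0.00000043° × 110574 × cos 67.0691° ≈ 0.00000043 × 43081.9 = 0.0185252 m.
Combined displacement = (0.0453353² + 0.0185252²)^½ ≈ 0.0489742 m.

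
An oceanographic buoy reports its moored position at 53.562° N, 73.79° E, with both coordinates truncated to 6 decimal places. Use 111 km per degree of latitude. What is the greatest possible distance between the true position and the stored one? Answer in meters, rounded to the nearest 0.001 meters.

Truncating at 6 decimal places can drop up to a full unit in the last place, so each coordinate may be off by as much as 1e-06°.
N–S: 1e-06° × 111000 m/° = 0.111 m.
Longitude error → 1e-06 × 111000 × cos 53.562° = 1e-06 × 111000 × 0.5940 ≈ 0.0659287 m.
Worst case both components are at the extreme and orthogonal: √(0.111² + 0.0659287²) ≈ 0.129103 m.

0.129 meters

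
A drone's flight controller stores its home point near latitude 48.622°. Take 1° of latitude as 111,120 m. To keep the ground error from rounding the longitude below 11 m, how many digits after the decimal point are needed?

4

At 48.622° one degree of longitude covers 111120 × cos 48.622° ≈ 111120 × 0.6610 ≈ 73453 m.
N decimal places → at most half a unit in the last place, 0.5 × 10⁻ᴺ° = 73453/2 × 10⁻ᴺ m.
Need 0.5 × 73453 × 10⁻ᴺ ≤ 11 → 10⁻ᴺ ≤ 2.995e-04, so N ≥ 3.52.
So 4 decimal places suffice (3.67 m); 3 would allow up to 36.7 m.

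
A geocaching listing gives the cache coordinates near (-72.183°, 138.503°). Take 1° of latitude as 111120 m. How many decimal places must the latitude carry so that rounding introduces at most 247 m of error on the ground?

One degree of latitude covers 111120 m.
Rounding to N decimal places gives at most 0.5 × 10⁻ᴺ degrees of error, i.e. 0.5 × 10⁻ᴺ × 111120 m.
Need 0.5 × 111120 × 10⁻ᴺ ≤ 247 → 10⁻ᴺ ≤ 4.446e-03, so N ≥ 2.35.
N = 2 would give 556 m (too coarse); N = 3 gives 55.6 m ≤ 247 m.

3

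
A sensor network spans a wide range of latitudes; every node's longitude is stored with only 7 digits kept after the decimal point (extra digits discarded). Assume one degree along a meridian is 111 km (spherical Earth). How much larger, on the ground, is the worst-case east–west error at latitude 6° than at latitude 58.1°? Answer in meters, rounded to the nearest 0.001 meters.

0.005 meters

Truncating at 7 decimal places can drop up to a full unit in the last place, so the longitude may be off by as much as 1e-07°.
At 6°: 1e-07° × 111000 × cos 6° = 1e-07 × 111000 × 0.9945 ≈ 0.011039 m.
Error at 58.1° = 1e-07° × 111000 × cos 58.1° ≈ 0.0111 × 0.5284 = 0.0058657 m.
Difference: 0.011039 − 0.0058657 = 0.0051735 m.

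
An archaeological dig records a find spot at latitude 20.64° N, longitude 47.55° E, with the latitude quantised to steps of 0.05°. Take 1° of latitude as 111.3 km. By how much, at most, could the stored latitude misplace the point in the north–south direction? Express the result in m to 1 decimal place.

2782.5 m

With a 0.05° grid the true value lies within half a step, ±0.05°/2 = ±0.025°, of the stored one.
Along the meridian that is 0.025° × 111300 m/° = 2782.5 m.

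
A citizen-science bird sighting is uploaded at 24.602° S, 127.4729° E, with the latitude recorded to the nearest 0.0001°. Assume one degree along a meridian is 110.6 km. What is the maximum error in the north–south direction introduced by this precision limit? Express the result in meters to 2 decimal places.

5.53 meters

Rounding to 4 decimal places leaves the latitude within ±5e-05° of the true value.
North–south distance: 5e-05° × 110600 m/° = 5.53 m.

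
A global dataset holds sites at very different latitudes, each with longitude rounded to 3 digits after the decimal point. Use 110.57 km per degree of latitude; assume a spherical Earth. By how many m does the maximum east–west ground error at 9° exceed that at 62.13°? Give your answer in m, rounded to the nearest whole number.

Rounding to 3 decimal places leaves the longitude within ±0.0005° of the true value.
At 9°: 0.0005° × 110570 × cos 9° = 0.0005 × 110570 × 0.9877 ≈ 54.604 m.
Error at 62.13° = 0.0005° × 110570 × cos 62.13° ≈ 55.285 × 0.4675 = 25.844 m.
Difference: 54.604 − 25.844 = 28.76 m.

29 m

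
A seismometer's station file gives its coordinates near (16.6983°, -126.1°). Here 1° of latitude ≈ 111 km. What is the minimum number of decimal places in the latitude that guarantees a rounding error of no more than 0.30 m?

6

One degree of latitude covers 111000 m.
Rounding to N decimal places gives at most 0.5 × 10⁻ᴺ degrees of error, i.e. 0.5 × 10⁻ᴺ × 111000 m.
Setting 55500 × 10⁻ᴺ ≤ 0.30 gives 10ᴺ ≥ 1.85e+05, i.e. N ≥ 5.27.
At 5 places the error can reach 0.555 m, but 6 places keeps it to 0.0555 m.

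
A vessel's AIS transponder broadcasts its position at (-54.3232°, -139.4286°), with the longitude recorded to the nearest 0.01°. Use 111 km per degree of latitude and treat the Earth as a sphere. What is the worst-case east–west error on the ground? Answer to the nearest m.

324 m

Rounding to 2 decimal places leaves the longitude within ±0.005° of the true value.
At latitude 54.3232° a degree of longitude spans 111000 m × cos 54.3232° = 111000 × 0.5832 ≈ 64736.6 m.
So at most 0.005° × 64736.6 ≈ 323.683 m east–west.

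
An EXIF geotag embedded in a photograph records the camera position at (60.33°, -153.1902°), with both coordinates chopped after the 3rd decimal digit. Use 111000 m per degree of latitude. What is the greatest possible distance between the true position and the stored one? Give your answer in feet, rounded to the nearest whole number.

Truncating at 3 decimal places can drop up to a full unit in the last place, so each coordinate may be off by as much as 0.001°.
Latitude error → 0.001 × 111000 = 111 m along the meridian.
East–west component at 60.33°: 0.001° × 111000 × cos 60.33° ≈ 0.001 × 54945.4 ≈ 54.9454 m.
Combining orthogonally: (111² + 54.9454²)^½ ≈ 123.855 m.
Converting: 123.855 m × 3.2808 ft/m ≈ 406.35 ft.

406 feet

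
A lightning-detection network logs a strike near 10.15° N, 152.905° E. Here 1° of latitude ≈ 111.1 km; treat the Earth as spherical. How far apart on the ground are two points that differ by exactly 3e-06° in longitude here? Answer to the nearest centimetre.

33 centimetres

One degree of longitude here spans 111100 × cos 10.15° = 111100 × 0.9843 ≈ 109361 m; 3e-06° of that is 0.328084 m.
That is 0.328084 m = 32.808 cm.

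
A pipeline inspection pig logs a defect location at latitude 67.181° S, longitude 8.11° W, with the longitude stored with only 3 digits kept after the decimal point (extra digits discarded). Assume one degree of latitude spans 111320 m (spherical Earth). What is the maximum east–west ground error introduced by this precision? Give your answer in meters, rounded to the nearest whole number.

43 meters

Truncating at 3 decimal places can drop up to a full unit in the last place, so the longitude may be off by as much as 0.001°.
One degree of longitude at 67.181° is 111320 × cos 67.181° ≈ 111320 × 0.3878 = 43172.3 m.
Maximum E–W displacement: 0.001 × 43172.3 = 43.1723 m.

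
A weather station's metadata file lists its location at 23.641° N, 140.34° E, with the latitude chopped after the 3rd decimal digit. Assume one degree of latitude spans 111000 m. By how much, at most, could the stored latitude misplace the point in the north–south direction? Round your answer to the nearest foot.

364 feet

Truncating at 3 decimal places can drop up to a full unit in the last place, so the latitude may be off by as much as 0.001°.
Along the meridian that is 0.001° × 111000 m/° = 111 m.
In feet: 111 m ÷ 0.3048 ≈ 364.17 ft.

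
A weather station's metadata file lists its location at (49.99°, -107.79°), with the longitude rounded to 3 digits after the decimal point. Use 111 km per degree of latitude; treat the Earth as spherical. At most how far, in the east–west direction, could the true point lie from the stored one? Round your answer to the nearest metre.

36 metres

Rounding to 3 decimal places leaves the longitude within ±0.0005° of the true value.
One degree of longitude at 49.99° is 111000 × cos 49.99° ≈ 111000 × 0.6429 = 71364.3 m.
East–west error: 0.0005° × 71364.3 m/° ≈ 35.6821 m.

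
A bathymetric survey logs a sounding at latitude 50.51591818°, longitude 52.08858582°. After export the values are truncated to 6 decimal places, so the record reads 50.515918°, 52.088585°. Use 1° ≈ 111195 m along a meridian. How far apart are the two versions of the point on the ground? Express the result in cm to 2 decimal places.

Δlat = 50.51591818 − 50.515918 = +0.00000018°; Δlon = 52.08858582 − 52.088585 = +0.00000082°.
N–S: 0.00000018° × 111195 m/° = 0.0200151 m.
E–W at 50.5159°: 0.00000082° × 111195 × cos 50.5159° = 0.00000082 × 111195 × 0.6359 ≈ 0.057978 m.
Hypotenuse of the two orthogonal shifts: √(0.0200151² + 0.057978²) = 0.0613356 m.
That is 0.0613356 m = 6.1336 cm.

6.13 cm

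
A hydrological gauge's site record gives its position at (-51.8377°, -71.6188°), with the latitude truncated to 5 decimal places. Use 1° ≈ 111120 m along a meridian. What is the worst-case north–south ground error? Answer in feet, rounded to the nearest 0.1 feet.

Truncating at 5 decimal places can drop up to a full unit in the last place, so the latitude may be off by as much as 1e-05°.
North–south distance: 1e-05° × 111120 m/° = 1.1112 m.
Converting: 1.1112 m × 3.2808 ft/m ≈ 3.6457 ft.

3.6 feet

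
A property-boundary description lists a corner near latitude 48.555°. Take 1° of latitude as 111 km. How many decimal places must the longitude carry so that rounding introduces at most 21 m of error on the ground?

4 decimal places

At 48.555° one degree of longitude covers 111000 × cos 48.555° ≈ 111000 × 0.6619 ≈ 73471 m.
With N decimal places the half-ulp bound is 0.5·10⁻ᴺ°, or 0.5·10⁻ᴺ × 73471 m on the ground.
Need 0.5 × 73471 × 10⁻ᴺ ≤ 21 → 10⁻ᴺ ≤ 5.717e-04, so N ≥ 3.24.
At 3 places the error can reach 36.7 m, but 4 places keeps it to 3.67 m.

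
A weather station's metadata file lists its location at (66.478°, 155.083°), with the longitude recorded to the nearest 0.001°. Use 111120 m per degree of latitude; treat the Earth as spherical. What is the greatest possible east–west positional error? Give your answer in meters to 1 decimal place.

Rounding to 3 decimal places leaves the longitude within ±0.0005° of the true value.
Parallels shrink by cos φ, so at 66.478° a degree of longitude is 111120 × 0.3991 ≈ 44348.1 m.
So at most 0.0005° × 44348.1 ≈ 22.1741 m east–west.

22.2 meters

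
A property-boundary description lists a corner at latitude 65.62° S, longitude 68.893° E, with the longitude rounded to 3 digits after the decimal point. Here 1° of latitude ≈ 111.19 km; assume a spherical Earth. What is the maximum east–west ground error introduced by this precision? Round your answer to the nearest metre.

23 metres

Rounding to 3 decimal places leaves the longitude within ±0.0005° of the true value.
At latitude 65.62° a degree of longitude spans 111190 m × cos 65.62° = 111190 × 0.4128 ≈ 45897.7 m.
So at most 0.0005° × 45897.7 ≈ 22.9489 m east–west.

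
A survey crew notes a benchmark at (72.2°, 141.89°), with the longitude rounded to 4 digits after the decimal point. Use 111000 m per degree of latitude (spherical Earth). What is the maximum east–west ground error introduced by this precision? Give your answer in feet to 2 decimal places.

Rounding to 4 decimal places leaves the longitude within ±5e-05° of the true value.
One degree of longitude at 72.2° is 111000 × cos 72.2° ≈ 111000 × 0.3057 = 33932.2 m.
East–west error: 5e-05° × 33932.2 m/° ≈ 1.69661 m.
Converting: 1.69661 m × 3.2808 ft/m ≈ 5.5663 ft.

5.57 feet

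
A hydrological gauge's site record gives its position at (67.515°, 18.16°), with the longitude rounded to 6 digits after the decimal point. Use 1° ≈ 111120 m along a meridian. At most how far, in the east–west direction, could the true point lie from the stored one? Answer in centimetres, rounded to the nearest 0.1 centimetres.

2.1 centimetres

Rounding to 6 decimal places leaves the longitude within ±5e-07° of the true value.
At latitude 67.515° a degree of longitude spans 111120 m × cos 67.515° = 111120 × 0.3824 ≈ 42496.9 m.
So at most 5e-07° × 42496.9 ≈ 0.0212485 m east–west.
That is 0.0212485 m = 2.1248 cm.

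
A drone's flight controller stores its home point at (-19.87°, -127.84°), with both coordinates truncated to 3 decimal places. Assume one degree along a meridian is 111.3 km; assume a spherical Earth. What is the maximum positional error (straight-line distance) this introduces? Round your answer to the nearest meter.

Truncating at 3 decimal places can drop up to a full unit in the last place, so each coordinate may be off by as much as 0.001°.
N–S: 0.001° × 111300 m/° = 111.3 m.
E–W at 19.87°: 0.001° × 111300 × cos 19.87° = 0.001 × 111300 × 0.9405 ≈ 104.674 m.
Worst case both components are at the extreme and orthogonal: √(111.3² + 104.674²) ≈ 152.788 m.

153 meters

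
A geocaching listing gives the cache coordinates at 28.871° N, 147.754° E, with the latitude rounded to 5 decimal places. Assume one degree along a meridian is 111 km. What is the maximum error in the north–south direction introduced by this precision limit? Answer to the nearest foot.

Rounding to 5 decimal places leaves the latitude within ±5e-06° of the true value.
North–south distance: 5e-06° × 111000 m/° = 0.555 m.
Converting: 0.555 m × 3.2808 ft/m ≈ 1.8209 ft.

2 feet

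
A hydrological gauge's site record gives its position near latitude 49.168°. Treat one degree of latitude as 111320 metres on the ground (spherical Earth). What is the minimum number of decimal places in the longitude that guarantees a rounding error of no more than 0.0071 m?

7 decimal places

At 49.168° one degree of longitude covers 111320 × cos 49.168° ≈ 111320 × 0.6538 ≈ 72785.8 m.
Rounding to N decimal places gives at most 0.5 × 10⁻ᴺ degrees of error, i.e. 0.5 × 10⁻ᴺ × 72785.8 m.
Setting 36392.9 × 10⁻ᴺ ≤ 0.0071 gives 10ᴺ ≥ 5.126e+06, i.e. N ≥ 6.71.
N = 6 would give 0.0364 m (too coarse); N = 7 gives 0.00364 m ≤ 0.0071 m.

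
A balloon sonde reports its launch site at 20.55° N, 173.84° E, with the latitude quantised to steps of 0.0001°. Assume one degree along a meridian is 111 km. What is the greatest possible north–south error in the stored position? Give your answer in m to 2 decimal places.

With a 0.0001° grid the true value lies within half a step, ±0.0001°/2 = ±5e-05°, of the stored one.
Along the meridian that is 5e-05° × 111000 m/° = 5.55 m.

5.55 m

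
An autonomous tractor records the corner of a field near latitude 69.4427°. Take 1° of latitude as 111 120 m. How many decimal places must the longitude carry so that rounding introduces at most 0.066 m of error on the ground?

6 decimal places

At 69.4427° one degree of longitude covers 111120 × cos 69.4427° ≈ 111120 × 0.3511 ≈ 39019.1 m.
With N decimal places the half-ulp bound is 0.5·10⁻ᴺ°, or 0.5·10⁻ᴺ × 39019.1 m on the ground.
Setting 19509.6 × 10⁻ᴺ ≤ 0.066 gives 10ᴺ ≥ 2.956e+05, i.e. N ≥ 5.47.
At 5 places the error can reach 0.195 m, but 6 places keeps it to 0.0195 m.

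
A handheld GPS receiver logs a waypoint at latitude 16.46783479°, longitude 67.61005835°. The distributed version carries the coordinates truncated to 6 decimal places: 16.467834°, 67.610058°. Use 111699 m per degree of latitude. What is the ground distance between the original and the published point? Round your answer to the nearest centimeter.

10 centimeters

The latitude changed by +0.00000079° and the longitude by +0.00000035°.
N–S: 0.00000079° × 111699 m/° = 0.0882422 m.
East–west at this latitude: 0.00000035° × 111699 × cos 16.4678° ≈ 0.00000035 × 107117 = 0.037491 m.
Combined displacement = (0.0882422² + 0.037491²)^½ ≈ 0.0958763 m.
That is 0.0958763 m = 9.5876 cm.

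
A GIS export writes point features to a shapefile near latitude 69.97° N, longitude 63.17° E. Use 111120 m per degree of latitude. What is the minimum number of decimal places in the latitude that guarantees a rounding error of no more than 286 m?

One degree of latitude covers 111120 m.
With N decimal places the half-ulp bound is 0.5·10⁻ᴺ°, or 0.5·10⁻ᴺ × 111120 m on the ground.
Setting 55560 × 10⁻ᴺ ≤ 286 gives 10ᴺ ≥ 194.3, i.e. N ≥ 2.29.
So 3 decimal places suffice (55.6 m); 2 would allow up to 556 m.

3 decimal places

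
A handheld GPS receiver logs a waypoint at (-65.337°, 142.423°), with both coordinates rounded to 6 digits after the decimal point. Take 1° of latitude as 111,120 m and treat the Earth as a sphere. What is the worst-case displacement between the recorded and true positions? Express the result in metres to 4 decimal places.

0.0602 metres

Rounding to 6 decimal places leaves each coordinate within ±5e-07° of the true value.
North–south component: 5e-07° × 111120 = 0.05556 m.
Longitude error → 5e-07 × 111120 × cos 65.337° = 5e-07 × 111120 × 0.4173 ≈ 0.0231841 m.
Combining orthogonally: (0.05556² + 0.0231841²)^½ ≈ 0.0602031 m.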